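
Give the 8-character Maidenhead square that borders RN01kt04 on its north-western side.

RN01jt95

Longitude extended square 0; −1 → -1, wraps to 9, carry into subsquare.
Longitude subsquare k = 10; −1 → 9 = j.
Latitude extended square 4; +1 → 5.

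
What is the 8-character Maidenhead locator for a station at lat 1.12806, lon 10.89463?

Shift to the Maidenhead origin (180°W, 90°S): lon 190.89463, lat 91.12806.
Field: 190.89463/20 → 9 → J, 91.12806/10 → 9 → J; chars JJ.
Square: 10.89463/2 → 5, 1.12806/1 → 1; chars 51.
Subsquare: 0.89463/0.0833333 → 10 → k, 0.12806/0.0416667 → 3 → d; chars kd.
Extended square: 0.06130/0.00833333 → 7, 0.00306/0.00416667 → 0; chars 70.

JJ51kd70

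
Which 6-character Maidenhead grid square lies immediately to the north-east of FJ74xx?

FJ85aa

Longitude subsquare x = 23; +1 → 24, wraps to 0 = a, carry into square.
Longitude square 7; +1 → 8.
Latitude subsquare x = 23; +1 → 24, wraps to 0 = a, carry into square.
Latitude square 4; +1 → 5.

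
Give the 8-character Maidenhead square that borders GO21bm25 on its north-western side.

Longitude extended square 2; −1 → 1.
Latitude extended square 5; +1 → 6.

GO21bm16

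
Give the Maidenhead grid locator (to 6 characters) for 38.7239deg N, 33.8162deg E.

Shift to the Maidenhead origin (180°W, 90°S): lon 213.8162, lat 128.7239.
Field (20°×10°, letters A–R): lon ⌊213.8162/20⌋ = 10 → K; lat ⌊128.7239/10⌋ = 12 → M.
Square (2°×1°, digits 0–9): lon ⌊13.8162/2⌋ = 6; lat ⌊8.7239/1⌋ = 8.
Subsquare (5′×2.5′, letters a–x): lon ⌊1.8162/0.0833333⌋ = 21 → v; lat ⌊0.7239/0.0416667⌋ = 17 → r.

KM68vr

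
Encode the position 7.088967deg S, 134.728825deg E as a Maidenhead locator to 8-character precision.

Shift to the Maidenhead origin (180°W, 90°S): lon 314.72883, lat 82.91103.
Field: 314.72883/20 → 15 → P, 82.91103/10 → 8 → I; chars PI.
Square: 14.72883/2 → 7, 2.91103/1 → 2; chars 72.
Subsquare: 0.72883/0.0833333 → 8 → i, 0.91103/0.0416667 → 21 → v; chars iv.
Extended square: 0.06216/0.00833333 → 7, 0.03603/0.00416667 → 8; chars 78.

PI72iv78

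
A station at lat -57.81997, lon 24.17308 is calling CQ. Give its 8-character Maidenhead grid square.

Add 180° to longitude and 90° to latitude: 204.17308, 32.18003.
Field: 204.17308/20 → 10 → K, 32.18003/10 → 3 → D; chars KD.
Square: 4.17308/2 → 2, 2.18003/1 → 2; chars 22.
Subsquare: 0.17308/0.0833333 → 2 → c, 0.18003/0.0416667 → 4 → e; chars ce.
Extended square: 0.00641/0.00833333 → 0, 0.01336/0.00416667 → 3; chars 03.

KD22ce03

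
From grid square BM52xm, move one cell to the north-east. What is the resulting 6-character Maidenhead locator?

BM62an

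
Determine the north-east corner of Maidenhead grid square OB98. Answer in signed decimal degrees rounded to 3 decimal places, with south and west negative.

Field O=14, B=1: +14·20° lon, +1·10° lat → SW at lon 100°, lat -80°.
Square 9, 8: +9·2° lon, +8·1° lat → SW at lon 118°, lat -72°.
Cell spans 2° lon × 1° lat. NE corner is SW corner plus one full cell.
latitude -71.000, longitude 120.000.

-71.000, 120.000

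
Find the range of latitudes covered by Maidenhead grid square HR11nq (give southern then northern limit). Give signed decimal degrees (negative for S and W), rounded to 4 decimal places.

Field H=7, R=17: +7·20° lon, +17·10° lat → SW at lon -40°, lat 80°.
Square 1, 1: +1·2° lon, +1·1° lat → SW at lon -38°, lat 81°.
Subsquare n=13, q=16: +13·0.0833333° lon, +16·0.0416667° lat → SW at lon -36.9167°, lat 81.6667°.
Cell spans 0.0833333° lon × 0.0416667° lat.
south 81.6667, north 81.7083.

81.6667, 81.7083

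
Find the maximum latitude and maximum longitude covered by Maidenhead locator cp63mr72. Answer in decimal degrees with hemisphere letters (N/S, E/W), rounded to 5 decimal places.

63.72083° N, 126.93333° W

Field C=2, P=15: +2·20° lon, +15·10° lat → SW at lon -140°, lat 60°.
Square 6, 3: +6·2° lon, +3·1° lat → SW at lon -128°, lat 63°.
Subsquare m=12, r=17: +12·0.0833333° lon, +17·0.0416667° lat → SW at lon -127°, lat 63.7083°.
Extended square 7, 2: +7·0.00833333° lon, +2·0.00416667° lat → SW at lon -126.942°, lat 63.7167°.
Cell spans 0.00833333° lon × 0.00416667° lat. NE corner is SW corner plus one full cell.
latitude 63.72083° N, longitude 126.93333° W.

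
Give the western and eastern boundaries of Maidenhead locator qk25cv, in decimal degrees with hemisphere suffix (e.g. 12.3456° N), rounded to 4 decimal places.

144.1667° E, 144.2500° E

Field Q=16, K=10: +16·20° lon, +10·10° lat → SW at lon 140°, lat 10°.
Square 2, 5: +2·2° lon, +5·1° lat → SW at lon 144°, lat 15°.
Subsquare c=2, v=21: +2·0.0833333° lon, +21·0.0416667° lat → SW at lon 144.167°, lat 15.875°.
Cell spans 0.0833333° lon × 0.0416667° lat.
west 144.1667° E, east 144.2500° E.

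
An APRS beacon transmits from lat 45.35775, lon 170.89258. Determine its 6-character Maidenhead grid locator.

Add 180° to longitude and 90° to latitude: 350.8926, 135.3578.
Field (20°×10°, letters A–R): 350.8926/20 → 17 → R, 135.3578/10 → 13 → N; chars RN.
Square (2°×1°, digits 0–9): 10.8926/2 → 5, 5.3578/1 → 5; chars 55.
Subsquare (5′×2.5′, letters a–x): 0.8926/0.0833333 → 10 → k, 0.3578/0.0416667 → 8 → i; chars ki.

RN55ki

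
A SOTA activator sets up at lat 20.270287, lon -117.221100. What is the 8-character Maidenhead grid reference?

DL10jg34

Shift to the Maidenhead origin (180°W, 90°S): lon 62.77890, lat 110.27029.
Field: lon ⌊62.77890/20⌋ = 3 → D; lat ⌊110.27029/10⌋ = 11 → L.
Square: lon ⌊2.77890/2⌋ = 1; lat ⌊0.27029/1⌋ = 0.
Subsquare: lon ⌊0.77890/0.0833333⌋ = 9 → j; lat ⌊0.27029/0.0416667⌋ = 6 → g.
Extended square: lon ⌊0.02890/0.00833333⌋ = 3; lat ⌊0.02029/0.00416667⌋ = 4.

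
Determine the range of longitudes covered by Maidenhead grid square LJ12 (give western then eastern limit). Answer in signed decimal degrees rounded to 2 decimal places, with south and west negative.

Field L=11, J=9: +11·20° lon, +9·10° lat → SW at lon 40°, lat 0°.
Square 1, 2: +1·2° lon, +2·1° lat → SW at lon 42°, lat 2°.
Cell spans 2° lon × 1° lat.
west 42.00, east 44.00.

42.00, 44.00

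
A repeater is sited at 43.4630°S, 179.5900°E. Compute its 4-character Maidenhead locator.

RE96

Add 180° to longitude and 90° to latitude: 359.59, 46.54.
Field: 359.59/20 → 17 → R, 46.54/10 → 4 → E; chars RE.
Square: 19.59/2 → 9, 6.54/1 → 6; chars 96.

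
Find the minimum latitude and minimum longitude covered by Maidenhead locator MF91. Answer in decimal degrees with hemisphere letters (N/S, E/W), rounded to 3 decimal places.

39.000° S, 78.000° E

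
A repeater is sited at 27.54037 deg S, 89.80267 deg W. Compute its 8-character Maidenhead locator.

EG52cl30

Shift to the Maidenhead origin (180°W, 90°S): lon 90.19733, lat 62.45963.
Field: lon ⌊90.19733/20⌋ = 4 → E; lat ⌊62.45963/10⌋ = 6 → G.
Square: lon ⌊10.19733/2⌋ = 5; lat ⌊2.45963/1⌋ = 2.
Subsquare: lon ⌊0.19733/0.0833333⌋ = 2 → c; lat ⌊0.45963/0.0416667⌋ = 11 → l.
Extended square: lon ⌊0.03066/0.00833333⌋ = 3; lat ⌊0.00130/0.00416667⌋ = 0.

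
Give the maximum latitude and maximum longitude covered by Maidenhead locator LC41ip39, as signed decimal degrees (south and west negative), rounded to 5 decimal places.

-68.33333, 48.70000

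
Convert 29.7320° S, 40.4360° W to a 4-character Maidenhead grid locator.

GG90

Shift to the Maidenhead origin (180°W, 90°S): lon 139.56, lat 60.27.
Field: lon ⌊139.56/20⌋ = 6 → G; lat ⌊60.27/10⌋ = 6 → G.
Square: lon ⌊19.56/2⌋ = 9; lat ⌊0.27/1⌋ = 0.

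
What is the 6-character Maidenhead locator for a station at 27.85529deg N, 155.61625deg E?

QL77tu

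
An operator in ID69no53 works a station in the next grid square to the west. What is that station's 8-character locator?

ID69no43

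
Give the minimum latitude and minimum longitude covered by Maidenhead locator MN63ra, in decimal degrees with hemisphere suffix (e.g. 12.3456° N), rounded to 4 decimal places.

Field M=12, N=13: +12·20° lon, +13·10° lat → SW at lon 60°, lat 40°.
Square 6, 3: +6·2° lon, +3·1° lat → SW at lon 72°, lat 43°.
Subsquare r=17, a=0: +17·0.0833333° lon, +0·0.0416667° lat → SW at lon 73.4167°, lat 43°.
latitude 43.0000° N, longitude 73.4167° E.

43.0000° N, 73.4167° E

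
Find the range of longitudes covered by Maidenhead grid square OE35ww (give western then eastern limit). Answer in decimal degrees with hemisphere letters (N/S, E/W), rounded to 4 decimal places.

Field O=14, E=4: +14·20° lon, +4·10° lat → SW at lon 100°, lat -50°.
Square 3, 5: +3·2° lon, +5·1° lat → SW at lon 106°, lat -45°.
Subsquare w=22, w=22: +22·0.0833333° lon, +22·0.0416667° lat → SW at lon 107.833°, lat -44.0833°.
Cell spans 0.0833333° lon × 0.0416667° lat.
west 107.8333° E, east 107.9167° E.

107.8333° E, 107.9167° E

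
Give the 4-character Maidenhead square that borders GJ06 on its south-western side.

Longitude square 0; −1 → -1, wraps to 9, carry into field.
Longitude field G = 6; −1 → 5 = F.
Latitude square 6; −1 → 5.

FJ95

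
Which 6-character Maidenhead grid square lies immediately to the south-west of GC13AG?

Longitude subsquare a = 0; −1 → -1, wraps to 23 = x, carry into square.
Longitude square 1; −1 → 0.
Latitude subsquare g = 6; −1 → 5 = f.

GC03xf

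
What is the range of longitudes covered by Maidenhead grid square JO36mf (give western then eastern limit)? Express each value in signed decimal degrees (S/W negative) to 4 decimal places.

7.0000, 7.0833

Field J=9, O=14: +9·20° lon, +14·10° lat → SW at lon 0°, lat 50°.
Square 3, 6: +3·2° lon, +6·1° lat → SW at lon 6°, lat 56°.
Subsquare m=12, f=5: +12·0.0833333° lon, +5·0.0416667° lat → SW at lon 7°, lat 56.2083°.
Cell spans 0.0833333° lon × 0.0416667° lat.
west 7.0000, east 7.0833.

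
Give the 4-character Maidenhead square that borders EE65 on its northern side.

EE66

Latitude square 5; +1 → 6.
The longitude characters are unchanged.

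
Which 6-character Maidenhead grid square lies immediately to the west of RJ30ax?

RJ20xx

Longitude subsquare a = 0; −1 → -1, wraps to 23 = x, carry into square.
Longitude square 3; −1 → 2.
The latitude characters are unchanged.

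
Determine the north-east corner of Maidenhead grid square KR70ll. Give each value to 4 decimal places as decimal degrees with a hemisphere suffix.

80.5000° N, 35.0000° E

Field K=10, R=17: +10·20° lon, +17·10° lat → SW at lon 20°, lat 80°.
Square 7, 0: +7·2° lon, +0·1° lat → SW at lon 34°, lat 80°.
Subsquare l=11, l=11: +11·0.0833333° lon, +11·0.0416667° lat → SW at lon 34.9167°, lat 80.4583°.
Cell spans 0.0833333° lon × 0.0416667° lat. NE corner is SW corner plus one full cell.
latitude 80.5000° N, longitude 35.0000° E.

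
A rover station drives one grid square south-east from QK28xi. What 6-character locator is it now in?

Longitude subsquare x = 23; +1 → 24, wraps to 0 = a, carry into square.
Longitude square 2; +1 → 3.
Latitude subsquare i = 8; −1 → 7 = h.

QK38ah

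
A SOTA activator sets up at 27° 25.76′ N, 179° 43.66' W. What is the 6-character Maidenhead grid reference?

AL07dk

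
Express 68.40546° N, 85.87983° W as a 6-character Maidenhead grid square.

Offset from 180°W / 90°S: lon 94.1202°, lat 158.4055°.
Field: 94.1202/20 → 4 → E, 158.4055/10 → 15 → P; chars EP.
Square: 14.1202/2 → 7, 8.4055/1 → 8; chars 78.
Subsquare: 0.1202/0.0833333 → 1 → b, 0.4055/0.0416667 → 9 → j; chars bj.

EP78bj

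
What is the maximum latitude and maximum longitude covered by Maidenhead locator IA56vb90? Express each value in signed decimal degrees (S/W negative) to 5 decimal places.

-83.95417, -8.16667

Field I=8, A=0: +8·20° lon, +0·10° lat → SW at lon -20°, lat -90°.
Square 5, 6: +5·2° lon, +6·1° lat → SW at lon -10°, lat -84°.
Subsquare v=21, b=1: +21·0.0833333° lon, +1·0.0416667° lat → SW at lon -8.25°, lat -83.9583°.
Extended square 9, 0: +9·0.00833333° lon, +0·0.00416667° lat → SW at lon -8.175°, lat -83.9583°.
Cell spans 0.00833333° lon × 0.00416667° lat. NE corner is SW corner plus one full cell.
latitude -83.95417, longitude -8.16667.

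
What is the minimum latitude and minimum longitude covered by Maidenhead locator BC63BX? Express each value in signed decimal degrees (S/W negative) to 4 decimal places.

-66.0417, -147.9167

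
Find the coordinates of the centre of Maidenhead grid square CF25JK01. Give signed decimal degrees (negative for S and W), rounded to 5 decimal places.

Field C=2, F=5: +2·20° lon, +5·10° lat → SW at lon -140°, lat -40°.
Square 2, 5: +2·2° lon, +5·1° lat → SW at lon -136°, lat -35°.
Subsquare j=9, k=10: +9·0.0833333° lon, +10·0.0416667° lat → SW at lon -135.25°, lat -34.5833°.
Extended square 0, 1: +0·0.00833333° lon, +1·0.00416667° lat → SW at lon -135.25°, lat -34.5792°.
Cell spans 0.00833333° lon × 0.00416667° lat. Centre is SW corner plus half of each.
latitude -34.57708, longitude -135.24583.

-34.57708, -135.24583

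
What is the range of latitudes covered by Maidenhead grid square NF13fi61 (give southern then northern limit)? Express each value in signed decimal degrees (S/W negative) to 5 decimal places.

Field N=13, F=5: +13·20° lon, +5·10° lat → SW at lon 80°, lat -40°.
Square 1, 3: +1·2° lon, +3·1° lat → SW at lon 82°, lat -37°.
Subsquare f=5, i=8: +5·0.0833333° lon, +8·0.0416667° lat → SW at lon 82.4167°, lat -36.6667°.
Extended square 6, 1: +6·0.00833333° lon, +1·0.00416667° lat → SW at lon 82.4667°, lat -36.6625°.
Cell spans 0.00833333° lon × 0.00416667° lat.
south -36.66250, north -36.65833.

-36.66250, -36.65833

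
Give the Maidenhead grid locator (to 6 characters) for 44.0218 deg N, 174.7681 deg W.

AN24oa

Add 180° to longitude and 90° to latitude: 5.2319, 134.0218.
Field: 5.2319/20 → 0 → A, 134.0218/10 → 13 → N; chars AN.
Square: 5.2319/2 → 2, 4.0218/1 → 4; chars 24.
Subsquare: 1.2319/0.0833333 → 14 → o, 0.0218/0.0416667 → 0 → a; chars oa.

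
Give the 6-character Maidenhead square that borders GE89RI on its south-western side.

GE89qh

Longitude subsquare r = 17; −1 → 16 = q.
Latitude subsquare i = 8; −1 → 7 = h.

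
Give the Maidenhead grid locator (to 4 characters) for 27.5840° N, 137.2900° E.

PL87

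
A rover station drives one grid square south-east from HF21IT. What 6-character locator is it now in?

HF21js

Longitude subsquare i = 8; +1 → 9 = j.
Latitude subsquare t = 19; −1 → 18 = s.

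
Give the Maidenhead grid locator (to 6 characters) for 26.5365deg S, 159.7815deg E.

QG93vl

Shift to the Maidenhead origin (180°W, 90°S): lon 339.7815, lat 63.4635.
Field (20°×10°, letters A–R): lon ⌊339.7815/20⌋ = 16 → Q; lat ⌊63.4635/10⌋ = 6 → G.
Square (2°×1°, digits 0–9): lon ⌊19.7815/2⌋ = 9; lat ⌊3.4635/1⌋ = 3.
Subsquare (5′×2.5′, letters a–x): lon ⌊1.7815/0.0833333⌋ = 21 → v; lat ⌊0.4635/0.0416667⌋ = 11 → l.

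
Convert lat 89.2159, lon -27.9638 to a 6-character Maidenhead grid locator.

HR69af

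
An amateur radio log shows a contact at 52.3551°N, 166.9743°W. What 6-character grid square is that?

Offset from 180°W / 90°S: lon 13.0257°, lat 142.3551°.
Field: lon ⌊13.0257/20⌋ = 0 → A; lat ⌊142.3551/10⌋ = 14 → O.
Square: lon ⌊13.0257/2⌋ = 6; lat ⌊2.3551/1⌋ = 2.
Subsquare: lon ⌊1.0257/0.0833333⌋ = 12 → m; lat ⌊0.3551/0.0416667⌋ = 8 → i.

AO62mi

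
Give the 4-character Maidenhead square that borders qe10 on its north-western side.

Longitude square 1; −1 → 0.
Latitude square 0; +1 → 1.

QE01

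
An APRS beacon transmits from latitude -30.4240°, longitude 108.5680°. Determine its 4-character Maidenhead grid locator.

OF49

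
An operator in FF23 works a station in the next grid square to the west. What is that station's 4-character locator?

FF13

Longitude square 2; −1 → 1.
The latitude characters are unchanged.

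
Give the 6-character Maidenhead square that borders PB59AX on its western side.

PB49xx

Longitude subsquare a = 0; −1 → -1, wraps to 23 = x, carry into square.
Longitude square 5; −1 → 4.
The latitude characters are unchanged.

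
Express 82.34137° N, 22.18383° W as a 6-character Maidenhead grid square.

HR82vi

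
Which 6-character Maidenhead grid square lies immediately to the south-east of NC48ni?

NC48oh

Longitude subsquare n = 13; +1 → 14 = o.
Latitude subsquare i = 8; −1 → 7 = h.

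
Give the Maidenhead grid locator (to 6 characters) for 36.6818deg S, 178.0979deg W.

AF03wh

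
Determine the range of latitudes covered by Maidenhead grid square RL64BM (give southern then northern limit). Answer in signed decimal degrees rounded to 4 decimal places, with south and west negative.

Field R=17, L=11: +17·20° lon, +11·10° lat → SW at lon 160°, lat 20°.
Square 6, 4: +6·2° lon, +4·1° lat → SW at lon 172°, lat 24°.
Subsquare b=1, m=12: +1·0.0833333° lon, +12·0.0416667° lat → SW at lon 172.083°, lat 24.5°.
Cell spans 0.0833333° lon × 0.0416667° lat.
south 24.5000, north 24.5417.

24.5000, 24.5417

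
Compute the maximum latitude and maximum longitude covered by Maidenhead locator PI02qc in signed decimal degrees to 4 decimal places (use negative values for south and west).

-7.8750, 121.4167

Field P=15, I=8: +15·20° lon, +8·10° lat → SW at lon 120°, lat -10°.
Square 0, 2: +0·2° lon, +2·1° lat → SW at lon 120°, lat -8°.
Subsquare q=16, c=2: +16·0.0833333° lon, +2·0.0416667° lat → SW at lon 121.333°, lat -7.91667°.
Cell spans 0.0833333° lon × 0.0416667° lat. NE corner is SW corner plus one full cell.
latitude -7.8750, longitude 121.4167.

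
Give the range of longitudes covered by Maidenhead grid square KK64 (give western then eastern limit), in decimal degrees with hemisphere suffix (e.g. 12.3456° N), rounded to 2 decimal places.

Field K=10, K=10: +10·20° lon, +10·10° lat → SW at lon 20°, lat 10°.
Square 6, 4: +6·2° lon, +4·1° lat → SW at lon 32°, lat 14°.
Cell spans 2° lon × 1° lat.
west 32.00° E, east 34.00° E.

32.00° E, 34.00° E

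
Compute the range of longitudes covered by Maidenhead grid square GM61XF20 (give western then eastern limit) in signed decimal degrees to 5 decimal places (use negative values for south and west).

-46.06667, -46.05833

Field G=6, M=12: +6·20° lon, +12·10° lat → SW at lon -60°, lat 30°.
Square 6, 1: +6·2° lon, +1·1° lat → SW at lon -48°, lat 31°.
Subsquare x=23, f=5: +23·0.0833333° lon, +5·0.0416667° lat → SW at lon -46.0833°, lat 31.2083°.
Extended square 2, 0: +2·0.00833333° lon, +0·0.00416667° lat → SW at lon -46.0667°, lat 31.2083°.
Cell spans 0.00833333° lon × 0.00416667° lat.
west -46.06667, east -46.05833.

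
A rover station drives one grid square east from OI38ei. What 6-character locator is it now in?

Longitude subsquare e = 4; +1 → 5 = f.
The latitude characters are unchanged.

OI38fi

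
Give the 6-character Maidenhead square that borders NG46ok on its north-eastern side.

NG46pl

Longitude subsquare o = 14; +1 → 15 = p.
Latitude subsquare k = 10; +1 → 11 = l.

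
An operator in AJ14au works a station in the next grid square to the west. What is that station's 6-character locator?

Longitude subsquare a = 0; −1 → -1, wraps to 23 = x, carry into square.
Longitude square 1; −1 → 0.
The latitude characters are unchanged.

AJ04xu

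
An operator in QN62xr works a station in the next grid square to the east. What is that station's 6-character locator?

QN72ar

Longitude subsquare x = 23; +1 → 24, wraps to 0 = a, carry into square.
Longitude square 6; +1 → 7.
The latitude characters are unchanged.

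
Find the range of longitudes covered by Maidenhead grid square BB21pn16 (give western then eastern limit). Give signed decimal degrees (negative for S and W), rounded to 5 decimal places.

-154.74167, -154.73333

Field B=1, B=1: +1·20° lon, +1·10° lat → SW at lon -160°, lat -80°.
Square 2, 1: +2·2° lon, +1·1° lat → SW at lon -156°, lat -79°.
Subsquare p=15, n=13: +15·0.0833333° lon, +13·0.0416667° lat → SW at lon -154.75°, lat -78.4583°.
Extended square 1, 6: +1·0.00833333° lon, +6·0.00416667° lat → SW at lon -154.742°, lat -78.4333°.
Cell spans 0.00833333° lon × 0.00416667° lat.
west -154.74167, east -154.73333.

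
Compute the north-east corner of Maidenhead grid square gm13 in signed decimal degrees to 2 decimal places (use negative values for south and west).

34.00, -56.00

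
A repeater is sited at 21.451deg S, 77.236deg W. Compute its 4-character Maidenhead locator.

Add 180° to longitude and 90° to latitude: 102.76, 68.55.
Field: 102.76/20 → 5 → F, 68.55/10 → 6 → G; chars FG.
Square: 2.76/2 → 1, 8.55/1 → 8; chars 18.

FG18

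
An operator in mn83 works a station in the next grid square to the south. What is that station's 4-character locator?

MN82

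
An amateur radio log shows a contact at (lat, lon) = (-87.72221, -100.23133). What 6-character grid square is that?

DA92vg

Offset from 180°W / 90°S: lon 79.7687°, lat 2.2778°.
Field: lon ⌊79.7687/20⌋ = 3 → D; lat ⌊2.2778/10⌋ = 0 → A.
Square: lon ⌊19.7687/2⌋ = 9; lat ⌊2.2778/1⌋ = 2.
Subsquare: lon ⌊1.7687/0.0833333⌋ = 21 → v; lat ⌊0.2778/0.0416667⌋ = 6 → g.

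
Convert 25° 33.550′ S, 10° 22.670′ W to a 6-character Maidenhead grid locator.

Shift to the Maidenhead origin (180°W, 90°S): lon 169.6222, lat 64.4408.
Field: lon ⌊169.6222/20⌋ = 8 → I; lat ⌊64.4408/10⌋ = 6 → G.
Square: lon ⌊9.6222/2⌋ = 4; lat ⌊4.4408/1⌋ = 4.
Subsquare: lon ⌊1.6222/0.0833333⌋ = 19 → t; lat ⌊0.4408/0.0416667⌋ = 10 → k.

IG44tk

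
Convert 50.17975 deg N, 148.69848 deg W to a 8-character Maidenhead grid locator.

BO50pe63

Offset from 180°W / 90°S: lon 31.30152°, lat 140.17975°.
Field: 31.30152/20 → 1 → B, 140.17975/10 → 14 → O; chars BO.
Square: 11.30152/2 → 5, 0.17975/1 → 0; chars 50.
Subsquare: 1.30152/0.0833333 → 15 → p, 0.17975/0.0416667 → 4 → e; chars pe.
Extended square: 0.05152/0.00833333 → 6, 0.01308/0.00416667 → 3; chars 63.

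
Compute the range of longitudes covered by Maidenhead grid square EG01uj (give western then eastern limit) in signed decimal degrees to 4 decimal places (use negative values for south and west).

-98.3333, -98.2500

Field E=4, G=6: +4·20° lon, +6·10° lat → SW at lon -100°, lat -30°.
Square 0, 1: +0·2° lon, +1·1° lat → SW at lon -100°, lat -29°.
Subsquare u=20, j=9: +20·0.0833333° lon, +9·0.0416667° lat → SW at lon -98.3333°, lat -28.625°.
Cell spans 0.0833333° lon × 0.0416667° lat.
west -98.3333, east -98.2500.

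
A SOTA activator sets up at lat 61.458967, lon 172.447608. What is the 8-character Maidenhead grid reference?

RP61fl30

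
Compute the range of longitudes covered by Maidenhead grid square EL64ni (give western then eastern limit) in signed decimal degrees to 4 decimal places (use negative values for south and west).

-86.9167, -86.8333

Field E=4, L=11: +4·20° lon, +11·10° lat → SW at lon -100°, lat 20°.
Square 6, 4: +6·2° lon, +4·1° lat → SW at lon -88°, lat 24°.
Subsquare n=13, i=8: +13·0.0833333° lon, +8·0.0416667° lat → SW at lon -86.9167°, lat 24.3333°.
Cell spans 0.0833333° lon × 0.0416667° lat.
west -86.9167, east -86.8333.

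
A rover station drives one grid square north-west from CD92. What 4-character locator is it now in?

CD83

Longitude square 9; −1 → 8.
Latitude square 2; +1 → 3.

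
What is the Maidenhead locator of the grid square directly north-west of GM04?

Longitude square 0; −1 → -1, wraps to 9, carry into field.
Longitude field G = 6; −1 → 5 = F.
Latitude square 4; +1 → 5.

FM95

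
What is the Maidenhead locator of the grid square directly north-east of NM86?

NM97

Longitude square 8; +1 → 9.
Latitude square 6; +1 → 7.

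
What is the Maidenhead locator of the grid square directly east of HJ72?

Longitude square 7; +1 → 8.
The latitude characters are unchanged.

HJ82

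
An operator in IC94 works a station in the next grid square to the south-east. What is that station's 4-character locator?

JC03

Longitude square 9; +1 → 10, wraps to 0, carry into field.
Longitude field I = 8; +1 → 9 = J.
Latitude square 4; −1 → 3.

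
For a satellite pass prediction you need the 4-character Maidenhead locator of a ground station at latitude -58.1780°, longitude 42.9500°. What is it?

Add 180° to longitude and 90° to latitude: 222.95, 31.82.
Field (20°×10°, letters A–R): lon ⌊222.95/20⌋ = 11 → L; lat ⌊31.82/10⌋ = 3 → D.
Square (2°×1°, digits 0–9): lon ⌊2.95/2⌋ = 1; lat ⌊1.82/1⌋ = 1.

LD11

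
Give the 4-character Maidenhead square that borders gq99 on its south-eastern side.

HQ08

Longitude square 9; +1 → 10, wraps to 0, carry into field.
Longitude field G = 6; +1 → 7 = H.
Latitude square 9; −1 → 8.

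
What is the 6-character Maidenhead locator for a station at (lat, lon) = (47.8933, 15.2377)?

JN77ov

Offset from 180°W / 90°S: lon 195.2377°, lat 137.8933°.
Field: lon ⌊195.2377/20⌋ = 9 → J; lat ⌊137.8933/10⌋ = 13 → N.
Square: lon ⌊15.2377/2⌋ = 7; lat ⌊7.8933/1⌋ = 7.
Subsquare: lon ⌊1.2377/0.0833333⌋ = 14 → o; lat ⌊0.8933/0.0416667⌋ = 21 → v.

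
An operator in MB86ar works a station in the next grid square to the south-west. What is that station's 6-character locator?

MB76xq

Longitude subsquare a = 0; −1 → -1, wraps to 23 = x, carry into square.
Longitude square 8; −1 → 7.
Latitude subsquare r = 17; −1 → 16 = q.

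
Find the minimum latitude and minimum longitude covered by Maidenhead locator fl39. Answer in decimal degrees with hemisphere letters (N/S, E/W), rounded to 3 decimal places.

29.000° N, 74.000° W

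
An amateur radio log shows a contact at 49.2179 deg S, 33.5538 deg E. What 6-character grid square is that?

Shift to the Maidenhead origin (180°W, 90°S): lon 213.5538, lat 40.7821.
Field: lon ⌊213.5538/20⌋ = 10 → K; lat ⌊40.7821/10⌋ = 4 → E.
Square: lon ⌊13.5538/2⌋ = 6; lat ⌊0.7821/1⌋ = 0.
Subsquare: lon ⌊1.5538/0.0833333⌋ = 18 → s; lat ⌊0.7821/0.0416667⌋ = 18 → s.

KE60ss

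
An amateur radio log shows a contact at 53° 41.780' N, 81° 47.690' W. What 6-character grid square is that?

EO93cq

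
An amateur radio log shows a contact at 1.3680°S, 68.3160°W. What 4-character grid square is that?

FI58

Shift to the Maidenhead origin (180°W, 90°S): lon 111.68, lat 88.63.
Field: 111.68/20 → 5 → F, 88.63/10 → 8 → I; chars FI.
Square: 11.68/2 → 5, 8.63/1 → 8; chars 58.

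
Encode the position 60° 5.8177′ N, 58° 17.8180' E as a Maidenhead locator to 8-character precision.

Add 180° to longitude and 90° to latitude: 238.29697, 150.09696.
Field: lon ⌊238.29697/20⌋ = 11 → L; lat ⌊150.09696/10⌋ = 15 → P.
Square: lon ⌊18.29697/2⌋ = 9; lat ⌊0.09696/1⌋ = 0.
Subsquare: lon ⌊0.29697/0.0833333⌋ = 3 → d; lat ⌊0.09696/0.0416667⌋ = 2 → c.
Extended square: lon ⌊0.04697/0.00833333⌋ = 5; lat ⌊0.01363/0.00416667⌋ = 3.

LP90dc53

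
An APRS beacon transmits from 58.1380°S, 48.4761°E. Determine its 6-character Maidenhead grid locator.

LD41fu

Shift to the Maidenhead origin (180°W, 90°S): lon 228.4761, lat 31.8620.
Field: 228.4761/20 → 11 → L, 31.8620/10 → 3 → D; chars LD.
Square: 8.4761/2 → 4, 1.8620/1 → 1; chars 41.
Subsquare: 0.4761/0.0833333 → 5 → f, 0.8620/0.0416667 → 20 → u; chars fu.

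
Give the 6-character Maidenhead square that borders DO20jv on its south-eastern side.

Longitude subsquare j = 9; +1 → 10 = k.
Latitude subsquare v = 21; −1 → 20 = u.

DO20ku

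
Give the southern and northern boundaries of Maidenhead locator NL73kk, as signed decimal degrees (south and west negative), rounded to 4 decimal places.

23.4167, 23.4583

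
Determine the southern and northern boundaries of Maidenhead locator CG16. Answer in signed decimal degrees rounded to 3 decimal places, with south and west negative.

-24.000, -23.000

Field C=2, G=6: +2·20° lon, +6·10° lat → SW at lon -140°, lat -30°.
Square 1, 6: +1·2° lon, +6·1° lat → SW at lon -138°, lat -24°.
Cell spans 2° lon × 1° lat.
south -24.000, north -23.000.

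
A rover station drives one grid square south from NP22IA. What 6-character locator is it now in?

NP21ix

Latitude subsquare a = 0; −1 → -1, wraps to 23 = x, carry into square.
Latitude square 2; −1 → 1.
The longitude characters are unchanged.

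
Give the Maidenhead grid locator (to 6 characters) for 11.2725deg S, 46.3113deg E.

Shift to the Maidenhead origin (180°W, 90°S): lon 226.3113, lat 78.7275.
Field: lon ⌊226.3113/20⌋ = 11 → L; lat ⌊78.7275/10⌋ = 7 → H.
Square: lon ⌊6.3113/2⌋ = 3; lat ⌊8.7275/1⌋ = 8.
Subsquare: lon ⌊0.3113/0.0833333⌋ = 3 → d; lat ⌊0.7275/0.0416667⌋ = 17 → r.

LH38dr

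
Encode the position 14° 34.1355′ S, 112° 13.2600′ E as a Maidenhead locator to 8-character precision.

OH65ck63

Shift to the Maidenhead origin (180°W, 90°S): lon 292.22100, lat 75.43107.
Field: 292.22100/20 → 14 → O, 75.43107/10 → 7 → H; chars OH.
Square: 12.22100/2 → 6, 5.43107/1 → 5; chars 65.
Subsquare: 0.22100/0.0833333 → 2 → c, 0.43107/0.0416667 → 10 → k; chars ck.
Extended square: 0.05433/0.00833333 → 6, 0.01441/0.00416667 → 3; chars 63.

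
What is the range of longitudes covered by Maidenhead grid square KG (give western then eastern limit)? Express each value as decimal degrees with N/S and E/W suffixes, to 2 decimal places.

Field K=10, G=6: +10·20° lon, +6·10° lat → SW at lon 20°, lat -30°.
Cell spans 20° lon × 10° lat.
west 20.00° E, east 40.00° E.

20.00° E, 40.00° E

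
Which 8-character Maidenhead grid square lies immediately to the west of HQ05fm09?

Longitude extended square 0; −1 → -1, wraps to 9, carry into subsquare.
Longitude subsquare f = 5; −1 → 4 = e.
The latitude characters are unchanged.

HQ05em99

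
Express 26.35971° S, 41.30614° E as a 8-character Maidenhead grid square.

Shift to the Maidenhead origin (180°W, 90°S): lon 221.30614, lat 63.64029.
Field (20°×10°, letters A–R): 221.30614/20 → 11 → L, 63.64029/10 → 6 → G; chars LG.
Square (2°×1°, digits 0–9): 1.30614/2 → 0, 3.64029/1 → 3; chars 03.
Subsquare (5′×2.5′, letters a–x): 1.30614/0.0833333 → 15 → p, 0.64029/0.0416667 → 15 → p; chars pp.
Extended square (30″×15″, digits 0–9): 0.05614/0.00833333 → 6, 0.01529/0.00416667 → 3; chars 63.

LG03pp63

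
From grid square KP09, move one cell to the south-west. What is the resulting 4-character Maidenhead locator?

JP98

Longitude square 0; −1 → -1, wraps to 9, carry into field.
Longitude field K = 10; −1 → 9 = J.
Latitude square 9; −1 → 8.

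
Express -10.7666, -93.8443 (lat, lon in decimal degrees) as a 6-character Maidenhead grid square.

Offset from 180°W / 90°S: lon 86.1557°, lat 79.2334°.
Field (20°×10°, letters A–R): lon ⌊86.1557/20⌋ = 4 → E; lat ⌊79.2334/10⌋ = 7 → H.
Square (2°×1°, digits 0–9): lon ⌊6.1557/2⌋ = 3; lat ⌊9.2334/1⌋ = 9.
Subsquare (5′×2.5′, letters a–x): lon ⌊0.1557/0.0833333⌋ = 1 → b; lat ⌊0.2334/0.0416667⌋ = 5 → f.

EH39bf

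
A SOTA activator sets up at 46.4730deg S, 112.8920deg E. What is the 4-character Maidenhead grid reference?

OE63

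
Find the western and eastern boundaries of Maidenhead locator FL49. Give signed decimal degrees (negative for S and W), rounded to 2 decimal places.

-72.00, -70.00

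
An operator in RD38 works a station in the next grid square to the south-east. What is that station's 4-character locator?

RD47

Longitude square 3; +1 → 4.
Latitude square 8; −1 → 7.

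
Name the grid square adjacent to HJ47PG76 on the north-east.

HJ47pg87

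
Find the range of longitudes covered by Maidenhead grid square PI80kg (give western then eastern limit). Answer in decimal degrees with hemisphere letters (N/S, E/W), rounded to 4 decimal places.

136.8333° E, 136.9167° E

Field P=15, I=8: +15·20° lon, +8·10° lat → SW at lon 120°, lat -10°.
Square 8, 0: +8·2° lon, +0·1° lat → SW at lon 136°, lat -10°.
Subsquare k=10, g=6: +10·0.0833333° lon, +6·0.0416667° lat → SW at lon 136.833°, lat -9.75°.
Cell spans 0.0833333° lon × 0.0416667° lat.
west 136.8333° E, east 136.9167° E.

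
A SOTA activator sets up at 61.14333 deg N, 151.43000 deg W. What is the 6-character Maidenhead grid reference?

Offset from 180°W / 90°S: lon 28.5700°, lat 151.1433°.
Field: lon ⌊28.5700/20⌋ = 1 → B; lat ⌊151.1433/10⌋ = 15 → P.
Square: lon ⌊8.5700/2⌋ = 4; lat ⌊1.1433/1⌋ = 1.
Subsquare: lon ⌊0.5700/0.0833333⌋ = 6 → g; lat ⌊0.1433/0.0416667⌋ = 3 → d.

BP41gd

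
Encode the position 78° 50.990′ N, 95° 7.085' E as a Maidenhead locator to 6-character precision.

Add 180° to longitude and 90° to latitude: 275.1181, 168.8498.
Field (20°×10°, letters A–R): lon ⌊275.1181/20⌋ = 13 → N; lat ⌊168.8498/10⌋ = 16 → Q.
Square (2°×1°, digits 0–9): lon ⌊15.1181/2⌋ = 7; lat ⌊8.8498/1⌋ = 8.
Subsquare (5′×2.5′, letters a–x): lon ⌊1.1181/0.0833333⌋ = 13 → n; lat ⌊0.8498/0.0416667⌋ = 20 → u.

NQ78nu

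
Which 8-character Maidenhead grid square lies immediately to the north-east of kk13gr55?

KK13gr66

Longitude extended square 5; +1 → 6.
Latitude extended square 5; +1 → 6.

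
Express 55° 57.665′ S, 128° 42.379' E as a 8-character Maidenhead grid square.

PD44ia49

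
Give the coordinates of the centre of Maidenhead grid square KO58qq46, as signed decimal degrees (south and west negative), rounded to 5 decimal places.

Field K=10, O=14: +10·20° lon, +14·10° lat → SW at lon 20°, lat 50°.
Square 5, 8: +5·2° lon, +8·1° lat → SW at lon 30°, lat 58°.
Subsquare q=16, q=16: +16·0.0833333° lon, +16·0.0416667° lat → SW at lon 31.3333°, lat 58.6667°.
Extended square 4, 6: +4·0.00833333° lon, +6·0.00416667° lat → SW at lon 31.3667°, lat 58.6917°.
Cell spans 0.00833333° lon × 0.00416667° lat. Centre is SW corner plus half of each.
latitude 58.69375, longitude 31.37083.

58.69375, 31.37083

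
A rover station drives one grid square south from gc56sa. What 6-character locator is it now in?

GC55sx

Latitude subsquare a = 0; −1 → -1, wraps to 23 = x, carry into square.
Latitude square 6; −1 → 5.
The longitude characters are unchanged.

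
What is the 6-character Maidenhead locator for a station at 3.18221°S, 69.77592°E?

MI46vt

Shift to the Maidenhead origin (180°W, 90°S): lon 249.7759, lat 86.8178.
Field (20°×10°, letters A–R): 249.7759/20 → 12 → M, 86.8178/10 → 8 → I; chars MI.
Square (2°×1°, digits 0–9): 9.7759/2 → 4, 6.8178/1 → 6; chars 46.
Subsquare (5′×2.5′, letters a–x): 1.7759/0.0833333 → 21 → v, 0.8178/0.0416667 → 19 → t; chars vt.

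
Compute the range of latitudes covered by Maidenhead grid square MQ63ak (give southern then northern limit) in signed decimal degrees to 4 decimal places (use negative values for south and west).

Field M=12, Q=16: +12·20° lon, +16·10° lat → SW at lon 60°, lat 70°.
Square 6, 3: +6·2° lon, +3·1° lat → SW at lon 72°, lat 73°.
Subsquare a=0, k=10: +0·0.0833333° lon, +10·0.0416667° lat → SW at lon 72°, lat 73.4167°.
Cell spans 0.0833333° lon × 0.0416667° lat.
south 73.4167, north 73.4583.

73.4167, 73.4583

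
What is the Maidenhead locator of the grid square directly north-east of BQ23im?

BQ23jn

Longitude subsquare i = 8; +1 → 9 = j.
Latitude subsquare m = 12; +1 → 13 = n.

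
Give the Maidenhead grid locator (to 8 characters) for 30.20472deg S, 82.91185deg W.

Add 180° to longitude and 90° to latitude: 97.08815, 59.79528.
Field: lon ⌊97.08815/20⌋ = 4 → E; lat ⌊59.79528/10⌋ = 5 → F.
Square: lon ⌊17.08815/2⌋ = 8; lat ⌊9.79528/1⌋ = 9.
Subsquare: lon ⌊1.08815/0.0833333⌋ = 13 → n; lat ⌊0.79528/0.0416667⌋ = 19 → t.
Extended square: lon ⌊0.00482/0.00833333⌋ = 0; lat ⌊0.00361/0.00416667⌋ = 0.

EF89nt00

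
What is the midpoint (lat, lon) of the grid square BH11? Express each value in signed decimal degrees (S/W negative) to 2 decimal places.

-18.50, -157.00

Field B=1, H=7: +1·20° lon, +7·10° lat → SW at lon -160°, lat -20°.
Square 1, 1: +1·2° lon, +1·1° lat → SW at lon -158°, lat -19°.
Cell spans 2° lon × 1° lat. Centre is SW corner plus half of each.
latitude -18.50, longitude -157.00.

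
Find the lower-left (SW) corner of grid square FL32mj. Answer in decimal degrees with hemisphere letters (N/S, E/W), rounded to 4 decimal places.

22.3750° N, 73.0000° W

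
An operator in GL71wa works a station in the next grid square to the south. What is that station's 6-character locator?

Latitude subsquare a = 0; −1 → -1, wraps to 23 = x, carry into square.
Latitude square 1; −1 → 0.
The longitude characters are unchanged.

GL70wx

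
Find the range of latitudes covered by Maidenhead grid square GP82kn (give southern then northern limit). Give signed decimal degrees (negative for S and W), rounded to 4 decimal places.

62.5417, 62.5833

Field G=6, P=15: +6·20° lon, +15·10° lat → SW at lon -60°, lat 60°.
Square 8, 2: +8·2° lon, +2·1° lat → SW at lon -44°, lat 62°.
Subsquare k=10, n=13: +10·0.0833333° lon, +13·0.0416667° lat → SW at lon -43.1667°, lat 62.5417°.
Cell spans 0.0833333° lon × 0.0416667° lat.
south 62.5417, north 62.5833.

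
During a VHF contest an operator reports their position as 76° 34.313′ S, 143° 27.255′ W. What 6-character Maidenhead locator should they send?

BB83gk

Shift to the Maidenhead origin (180°W, 90°S): lon 36.5457, lat 13.4281.
Field: 36.5457/20 → 1 → B, 13.4281/10 → 1 → B; chars BB.
Square: 16.5457/2 → 8, 3.4281/1 → 3; chars 83.
Subsquare: 0.5457/0.0833333 → 6 → g, 0.4281/0.0416667 → 10 → k; chars gk.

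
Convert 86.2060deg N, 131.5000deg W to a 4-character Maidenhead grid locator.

CR46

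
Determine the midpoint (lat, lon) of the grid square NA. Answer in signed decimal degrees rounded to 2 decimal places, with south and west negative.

-85.00, 90.00

Field N=13, A=0: +13·20° lon, +0·10° lat → SW at lon 80°, lat -90°.
Cell spans 20° lon × 10° lat. Centre is SW corner plus half of each.
latitude -85.00, longitude 90.00.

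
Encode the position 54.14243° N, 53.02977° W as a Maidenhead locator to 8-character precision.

Shift to the Maidenhead origin (180°W, 90°S): lon 126.97023, lat 144.14243.
Field: lon ⌊126.97023/20⌋ = 6 → G; lat ⌊144.14243/10⌋ = 14 → O.
Square: lon ⌊6.97023/2⌋ = 3; lat ⌊4.14243/1⌋ = 4.
Subsquare: lon ⌊0.97023/0.0833333⌋ = 11 → l; lat ⌊0.14243/0.0416667⌋ = 3 → d.
Extended square: lon ⌊0.05356/0.00833333⌋ = 6; lat ⌊0.01743/0.00416667⌋ = 4.

GO34ld64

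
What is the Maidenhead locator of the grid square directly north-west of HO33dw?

Longitude subsquare d = 3; −1 → 2 = c.
Latitude subsquare w = 22; +1 → 23 = x.

HO33cx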